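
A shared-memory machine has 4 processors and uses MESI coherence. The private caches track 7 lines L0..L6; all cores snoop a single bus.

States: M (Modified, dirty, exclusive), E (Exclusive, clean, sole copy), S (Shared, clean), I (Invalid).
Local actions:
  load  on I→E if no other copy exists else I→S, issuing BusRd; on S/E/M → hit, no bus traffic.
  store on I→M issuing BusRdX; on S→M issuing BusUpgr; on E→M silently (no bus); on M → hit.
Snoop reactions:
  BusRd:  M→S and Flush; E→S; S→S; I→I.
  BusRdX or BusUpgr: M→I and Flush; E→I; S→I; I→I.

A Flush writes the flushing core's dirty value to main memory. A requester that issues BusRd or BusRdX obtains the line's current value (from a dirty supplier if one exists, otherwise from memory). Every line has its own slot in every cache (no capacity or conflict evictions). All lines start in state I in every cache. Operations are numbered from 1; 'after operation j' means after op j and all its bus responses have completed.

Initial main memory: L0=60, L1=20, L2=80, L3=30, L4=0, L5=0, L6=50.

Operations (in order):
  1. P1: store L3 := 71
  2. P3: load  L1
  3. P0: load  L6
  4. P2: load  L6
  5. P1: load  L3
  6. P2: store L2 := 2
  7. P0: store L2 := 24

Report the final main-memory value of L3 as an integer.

memory[L3] = 30

  op1 P1: store L3 := 71 → I/M/I/I on L3; bus BusRdX; mem=30
  op2 P3: load  L1 → I/I/I/E on L1; bus BusRd; mem=20
  op3 P0: load  L6 → E/I/I/I on L6; bus BusRd; mem=50
  op4 P2: load  L6 → S/I/S/I on L6; bus BusRd; mem=50
  op5 P1: load  L3 → I/M/I/I on L3; bus (none); mem=30
  op6 P2: store L2 := 2 → I/I/M/I on L2; bus BusRdX; mem=80
  op7 P0: store L2 := 24 → M/I/I/I on L2; bus BusRdX Flush; mem=2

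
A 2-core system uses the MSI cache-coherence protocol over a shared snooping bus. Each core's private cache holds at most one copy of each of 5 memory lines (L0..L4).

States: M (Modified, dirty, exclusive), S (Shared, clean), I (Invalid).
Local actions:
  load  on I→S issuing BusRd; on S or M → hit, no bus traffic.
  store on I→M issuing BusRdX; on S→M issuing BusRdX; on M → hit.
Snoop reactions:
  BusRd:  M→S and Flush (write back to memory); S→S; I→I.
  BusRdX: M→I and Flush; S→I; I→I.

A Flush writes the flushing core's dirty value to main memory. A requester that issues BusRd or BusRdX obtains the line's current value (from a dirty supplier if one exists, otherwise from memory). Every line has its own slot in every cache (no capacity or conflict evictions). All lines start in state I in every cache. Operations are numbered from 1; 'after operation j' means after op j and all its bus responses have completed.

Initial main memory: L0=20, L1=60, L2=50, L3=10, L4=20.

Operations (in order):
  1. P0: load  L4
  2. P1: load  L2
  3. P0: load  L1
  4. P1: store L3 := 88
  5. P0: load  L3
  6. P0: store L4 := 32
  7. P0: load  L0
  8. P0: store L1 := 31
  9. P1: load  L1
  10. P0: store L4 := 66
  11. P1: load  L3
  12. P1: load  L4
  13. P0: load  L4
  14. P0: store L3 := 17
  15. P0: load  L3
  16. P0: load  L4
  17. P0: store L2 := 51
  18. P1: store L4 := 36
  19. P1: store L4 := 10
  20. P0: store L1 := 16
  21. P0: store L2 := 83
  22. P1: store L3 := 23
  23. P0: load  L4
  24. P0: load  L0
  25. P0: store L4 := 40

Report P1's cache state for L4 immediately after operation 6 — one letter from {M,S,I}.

state = I

  op1 P0: load  L4 → S/I on L4; bus BusRd; mem=20
  op2 P1: load  L2 → I/S on L2; bus BusRd; mem=50
  op3 P0: load  L1 → S/I on L1; bus BusRd; mem=60
  op4 P1: store L3 := 88 → I/M on L3; bus BusRdX; mem=10
  op5 P0: load  L3 → S/S on L3; bus BusRd Flush; mem=88
  op6 P0: store L4 := 32 → M/I on L4; bus BusRdX; mem=20
  op7 P0: load  L0 → S/I on L0; bus BusRd; mem=20
  op8 P0: store L1 := 31 → M/I on L1; bus BusRdX; mem=60
  op9 P1: load  L1 → S/S on L1; bus BusRd Flush; mem=31
  op10 P0: store L4 := 66 → M/I on L4; bus (none); mem=20
  op11 P1: load  L3 → S/S on L3; bus (none); mem=88
  op12 P1: load  L4 → S/S on L4; bus BusRd Flush; mem=66
  op13 P0: load  L4 → S/S on L4; bus (none); mem=66
  op14 P0: store L3 := 17 → M/I on L3; bus BusRdX; mem=88
  op15 P0: load  L3 → M/I on L3; bus (none); mem=88
  op16 P0: load  L4 → S/S on L4; bus (none); mem=66
  op17 P0: store L2 := 51 → M/I on L2; bus BusRdX; mem=50
  op18 P1: store L4 := 36 → I/M on L4; bus BusRdX; mem=66
  op19 P1: store L4 := 10 → I/M on L4; bus (none); mem=66
  op20 P0: store L1 := 16 → M/I on L1; bus BusRdX; mem=31
  op21 P0: store L2 := 83 → M/I on L2; bus (none); mem=50
  op22 P1: store L3 := 23 → I/M on L3; bus BusRdX Flush; mem=17
  op23 P0: load  L4 → S/S on L4; bus BusRd Flush; mem=10
  op24 P0: load  L0 → S/I on L0; bus (none); mem=20
  op25 P0: store L4 := 40 → M/I on L4; bus BusRdX; mem=10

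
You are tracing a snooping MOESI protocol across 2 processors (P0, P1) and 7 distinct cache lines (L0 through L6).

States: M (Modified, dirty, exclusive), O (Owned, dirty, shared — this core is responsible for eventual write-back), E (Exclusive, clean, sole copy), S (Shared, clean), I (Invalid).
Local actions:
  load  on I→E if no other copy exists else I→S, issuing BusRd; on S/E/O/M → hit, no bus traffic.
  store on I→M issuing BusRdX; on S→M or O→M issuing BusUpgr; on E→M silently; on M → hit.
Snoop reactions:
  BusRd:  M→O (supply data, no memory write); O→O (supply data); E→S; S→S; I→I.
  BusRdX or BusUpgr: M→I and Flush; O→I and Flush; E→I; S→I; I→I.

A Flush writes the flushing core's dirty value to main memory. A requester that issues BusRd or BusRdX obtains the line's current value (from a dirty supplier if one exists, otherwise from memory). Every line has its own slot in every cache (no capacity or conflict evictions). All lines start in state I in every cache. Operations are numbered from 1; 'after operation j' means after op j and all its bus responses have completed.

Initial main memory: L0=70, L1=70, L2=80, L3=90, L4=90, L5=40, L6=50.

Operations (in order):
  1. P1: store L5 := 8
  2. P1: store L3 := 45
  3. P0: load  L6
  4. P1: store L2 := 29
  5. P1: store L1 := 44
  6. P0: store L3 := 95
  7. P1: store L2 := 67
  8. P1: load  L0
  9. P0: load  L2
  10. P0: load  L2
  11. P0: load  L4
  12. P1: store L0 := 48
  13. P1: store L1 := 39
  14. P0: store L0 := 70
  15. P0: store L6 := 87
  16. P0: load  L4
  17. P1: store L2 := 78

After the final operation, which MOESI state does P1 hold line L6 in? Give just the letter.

state = I

  op1 P1: store L5 := 8 → I/M on L5; bus BusRdX; mem=40
  op2 P1: store L3 := 45 → I/M on L3; bus BusRdX; mem=90
  op3 P0: load  L6 → E/I on L6; bus BusRd; mem=50
  op4 P1: store L2 := 29 → I/M on L2; bus BusRdX; mem=80
  op5 P1: store L1 := 44 → I/M on L1; bus BusRdX; mem=70
  op6 P0: store L3 := 95 → M/I on L3; bus BusRdX Flush; mem=45
  op7 P1: store L2 := 67 → I/M on L2; bus (none); mem=80
  op8 P1: load  L0 → I/E on L0; bus BusRd; mem=70
  op9 P0: load  L2 → S/O on L2; bus BusRd; mem=80
  op10 P0: load  L2 → S/O on L2; bus (none); mem=80
  op11 P0: load  L4 → E/I on L4; bus BusRd; mem=90
  op12 P1: store L0 := 48 → I/M on L0; bus (none); mem=70
  op13 P1: store L1 := 39 → I/M on L1; bus (none); mem=70
  op14 P0: store L0 := 70 → M/I on L0; bus BusRdX Flush; mem=48
  op15 P0: store L6 := 87 → M/I on L6; bus (none); mem=50
  op16 P0: load  L4 → E/I on L4; bus (none); mem=90
  op17 P1: store L2 := 78 → I/M on L2; bus BusUpgr; mem=80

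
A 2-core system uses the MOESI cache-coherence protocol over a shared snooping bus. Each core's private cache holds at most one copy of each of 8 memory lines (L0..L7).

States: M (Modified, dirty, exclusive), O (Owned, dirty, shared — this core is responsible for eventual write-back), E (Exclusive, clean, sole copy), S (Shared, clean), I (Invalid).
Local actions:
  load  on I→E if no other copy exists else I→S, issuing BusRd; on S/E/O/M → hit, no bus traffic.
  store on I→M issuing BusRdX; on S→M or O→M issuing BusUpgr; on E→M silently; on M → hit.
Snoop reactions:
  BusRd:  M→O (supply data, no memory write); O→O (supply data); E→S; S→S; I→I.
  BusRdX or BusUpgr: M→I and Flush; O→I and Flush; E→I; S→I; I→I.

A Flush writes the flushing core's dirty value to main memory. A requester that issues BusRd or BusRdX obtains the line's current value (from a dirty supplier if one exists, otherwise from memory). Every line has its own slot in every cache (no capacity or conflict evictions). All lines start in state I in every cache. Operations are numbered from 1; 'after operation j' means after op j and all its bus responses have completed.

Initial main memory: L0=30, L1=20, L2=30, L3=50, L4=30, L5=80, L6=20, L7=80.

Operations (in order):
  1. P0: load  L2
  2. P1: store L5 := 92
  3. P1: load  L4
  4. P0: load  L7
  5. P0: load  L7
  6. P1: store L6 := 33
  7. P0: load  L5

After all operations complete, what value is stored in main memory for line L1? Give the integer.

  op1 P0: load  L2 → E/I on L2; bus BusRd; mem=30
  op2 P1: store L5 := 92 → I/M on L5; bus BusRdX; mem=80
  op3 P1: load  L4 → I/E on L4; bus BusRd; mem=30
  op4 P0: load  L7 → E/I on L7; bus BusRd; mem=80
  op5 P0: load  L7 → E/I on L7; bus (none); mem=80
  op6 P1: store L6 := 33 → I/M on L6; bus BusRdX; mem=20
  op7 P0: load  L5 → S/O on L5; bus BusRd; mem=80

memory[L1] = 20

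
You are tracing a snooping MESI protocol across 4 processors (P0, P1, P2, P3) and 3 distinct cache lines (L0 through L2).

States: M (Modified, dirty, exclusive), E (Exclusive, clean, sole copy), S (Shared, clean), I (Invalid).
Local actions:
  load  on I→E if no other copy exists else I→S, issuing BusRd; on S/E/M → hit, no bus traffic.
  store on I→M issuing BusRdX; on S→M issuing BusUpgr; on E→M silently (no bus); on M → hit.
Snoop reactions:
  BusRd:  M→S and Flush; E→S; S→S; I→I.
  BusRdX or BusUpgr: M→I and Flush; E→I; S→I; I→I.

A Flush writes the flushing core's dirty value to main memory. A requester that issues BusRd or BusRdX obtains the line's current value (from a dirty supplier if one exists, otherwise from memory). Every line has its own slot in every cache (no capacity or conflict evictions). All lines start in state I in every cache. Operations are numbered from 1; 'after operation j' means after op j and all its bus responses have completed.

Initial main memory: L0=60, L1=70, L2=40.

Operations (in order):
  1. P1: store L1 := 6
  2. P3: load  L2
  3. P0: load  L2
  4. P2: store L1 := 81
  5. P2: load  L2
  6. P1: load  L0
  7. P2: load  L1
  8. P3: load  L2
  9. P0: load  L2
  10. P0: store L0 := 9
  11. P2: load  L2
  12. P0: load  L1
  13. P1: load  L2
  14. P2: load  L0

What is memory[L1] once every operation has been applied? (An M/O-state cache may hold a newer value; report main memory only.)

[1] P1: store L1 := 6 | P0:I, P1:M(6), P2:I, P3:I | bus: BusRdX
[2] P3: load  L2 | P0:I, P1:I, P2:I, P3:E(40) | bus: BusRd
[3] P0: load  L2 | P0:S(40), P1:I, P2:I, P3:S(40) | bus: BusRd
[4] P2: store L1 := 81 | P0:I, P1:I, P2:M(81), P3:I | bus: BusRdX,Flush
[5] P2: load  L2 | P0:S(40), P1:I, P2:S(40), P3:S(40) | bus: BusRd
[6] P1: load  L0 | P0:I, P1:E(60), P2:I, P3:I | bus: BusRd
[7] P2: load  L1 | P0:I, P1:I, P2:M(81), P3:I | bus: none
[8] P3: load  L2 | P0:S(40), P1:I, P2:S(40), P3:S(40) | bus: none
[9] P0: load  L2 | P0:S(40), P1:I, P2:S(40), P3:S(40) | bus: none
[10] P0: store L0 := 9 | P0:M(9), P1:I, P2:I, P3:I | bus: BusRdX
[11] P2: load  L2 | P0:S(40), P1:I, P2:S(40), P3:S(40) | bus: none
[12] P0: load  L1 | P0:S(81), P1:I, P2:S(81), P3:I | bus: BusRd,Flush
[13] P1: load  L2 | P0:S(40), P1:S(40), P2:S(40), P3:S(40) | bus: BusRd
[14] P2: load  L0 | P0:S(9), P1:I, P2:S(9), P3:I | bus: BusRd,Flush

memory[L1] = 81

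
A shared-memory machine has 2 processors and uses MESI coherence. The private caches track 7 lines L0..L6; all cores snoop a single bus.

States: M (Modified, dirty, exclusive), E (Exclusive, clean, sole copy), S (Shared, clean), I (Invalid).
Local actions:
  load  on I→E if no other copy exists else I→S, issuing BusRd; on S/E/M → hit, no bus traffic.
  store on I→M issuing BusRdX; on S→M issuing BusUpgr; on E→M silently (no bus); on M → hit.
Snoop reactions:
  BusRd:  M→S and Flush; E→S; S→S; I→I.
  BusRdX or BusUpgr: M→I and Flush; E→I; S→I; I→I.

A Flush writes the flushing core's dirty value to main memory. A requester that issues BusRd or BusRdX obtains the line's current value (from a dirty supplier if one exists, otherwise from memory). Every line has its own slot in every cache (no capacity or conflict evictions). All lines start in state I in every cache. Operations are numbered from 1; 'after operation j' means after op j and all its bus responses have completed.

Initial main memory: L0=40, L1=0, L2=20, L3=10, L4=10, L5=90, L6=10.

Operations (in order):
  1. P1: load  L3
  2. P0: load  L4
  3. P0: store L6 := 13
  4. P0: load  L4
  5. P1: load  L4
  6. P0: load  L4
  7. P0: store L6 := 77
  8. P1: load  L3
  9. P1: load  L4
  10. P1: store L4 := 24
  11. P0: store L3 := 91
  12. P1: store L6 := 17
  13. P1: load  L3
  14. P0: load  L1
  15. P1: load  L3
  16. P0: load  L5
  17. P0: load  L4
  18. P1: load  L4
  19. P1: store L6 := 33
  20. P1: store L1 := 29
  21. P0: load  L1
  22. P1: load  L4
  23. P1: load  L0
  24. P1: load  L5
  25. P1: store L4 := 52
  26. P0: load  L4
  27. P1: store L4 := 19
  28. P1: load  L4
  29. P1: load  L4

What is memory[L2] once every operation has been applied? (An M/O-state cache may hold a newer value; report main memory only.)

memory[L2] = 20

1. P1: load  L3  bus=[BusRd]  L3: P0=I P1=E  mem[L3]=10
2. P0: load  L4  bus=[BusRd]  L4: P0=E P1=I  mem[L4]=10
3. P0: store L6 := 13  bus=[BusRdX]  L6: P0=M P1=I  mem[L6]=10
4. P0: load  L4  bus=[-]  L4: P0=E P1=I  mem[L4]=10
5. P1: load  L4  bus=[BusRd]  L4: P0=S P1=S  mem[L4]=10
6. P0: load  L4  bus=[-]  L4: P0=S P1=S  mem[L4]=10
7. P0: store L6 := 77  bus=[-]  L6: P0=M P1=I  mem[L6]=10
8. P1: load  L3  bus=[-]  L3: P0=I P1=E  mem[L3]=10
9. P1: load  L4  bus=[-]  L4: P0=S P1=S  mem[L4]=10
10. P1: store L4 := 24  bus=[BusUpgr]  L4: P0=I P1=M  mem[L4]=10
11. P0: store L3 := 91  bus=[BusRdX]  L3: P0=M P1=I  mem[L3]=10
12. P1: store L6 := 17  bus=[BusRdX,Flush]  L6: P0=I P1=M  mem[L6]=77
13. P1: load  L3  bus=[BusRd,Flush]  L3: P0=S P1=S  mem[L3]=91
14. P0: load  L1  bus=[BusRd]  L1: P0=E P1=I  mem[L1]=0
15. P1: load  L3  bus=[-]  L3: P0=S P1=S  mem[L3]=91
16. P0: load  L5  bus=[BusRd]  L5: P0=E P1=I  mem[L5]=90
17. P0: load  L4  bus=[BusRd,Flush]  L4: P0=S P1=S  mem[L4]=24
18. P1: load  L4  bus=[-]  L4: P0=S P1=S  mem[L4]=24
19. P1: store L6 := 33  bus=[-]  L6: P0=I P1=M  mem[L6]=77
20. P1: store L1 := 29  bus=[BusRdX]  L1: P0=I P1=M  mem[L1]=0
21. P0: load  L1  bus=[BusRd,Flush]  L1: P0=S P1=S  mem[L1]=29
22. P1: load  L4  bus=[-]  L4: P0=S P1=S  mem[L4]=24
23. P1: load  L0  bus=[BusRd]  L0: P0=I P1=E  mem[L0]=40
24. P1: load  L5  bus=[BusRd]  L5: P0=S P1=S  mem[L5]=90
25. P1: store L4 := 52  bus=[BusUpgr]  L4: P0=I P1=M  mem[L4]=24
26. P0: load  L4  bus=[BusRd,Flush]  L4: P0=S P1=S  mem[L4]=52
27. P1: store L4 := 19  bus=[BusUpgr]  L4: P0=I P1=M  mem[L4]=52
28. P1: load  L4  bus=[-]  L4: P0=I P1=M  mem[L4]=52
29. P1: load  L4  bus=[-]  L4: P0=I P1=M  mem[L4]=52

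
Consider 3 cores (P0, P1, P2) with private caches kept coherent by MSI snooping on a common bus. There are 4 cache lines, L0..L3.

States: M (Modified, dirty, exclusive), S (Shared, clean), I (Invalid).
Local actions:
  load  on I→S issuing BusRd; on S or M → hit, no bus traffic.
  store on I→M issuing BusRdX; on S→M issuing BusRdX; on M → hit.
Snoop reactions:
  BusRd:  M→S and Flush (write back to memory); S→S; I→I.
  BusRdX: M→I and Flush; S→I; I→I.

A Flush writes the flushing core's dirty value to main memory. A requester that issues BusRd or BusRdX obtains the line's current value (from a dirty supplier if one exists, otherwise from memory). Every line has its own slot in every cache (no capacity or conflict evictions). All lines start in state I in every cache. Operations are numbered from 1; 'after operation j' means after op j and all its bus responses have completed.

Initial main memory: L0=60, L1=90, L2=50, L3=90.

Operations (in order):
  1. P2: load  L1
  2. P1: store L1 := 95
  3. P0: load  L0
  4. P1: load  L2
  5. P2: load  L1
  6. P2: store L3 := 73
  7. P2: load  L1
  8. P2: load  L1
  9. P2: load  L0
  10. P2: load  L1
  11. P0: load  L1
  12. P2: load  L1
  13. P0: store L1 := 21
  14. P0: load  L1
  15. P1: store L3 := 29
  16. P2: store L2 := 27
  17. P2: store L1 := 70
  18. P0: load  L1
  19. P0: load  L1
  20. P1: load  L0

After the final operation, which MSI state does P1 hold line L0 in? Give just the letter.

step 1: P2: load  L1  ⟶  IIS  (L1)  txn=BusRd  M[L1]=90
step 2: P1: store L1 := 95  ⟶  IMI  (L1)  txn=BusRdX  M[L1]=90
step 3: P0: load  L0  ⟶  SII  (L0)  txn=BusRd  M[L0]=60
step 4: P1: load  L2  ⟶  ISI  (L2)  txn=BusRd  M[L2]=50
step 5: P2: load  L1  ⟶  ISS  (L1)  txn=BusRd+Flush  M[L1]=95
step 6: P2: store L3 := 73  ⟶  IIM  (L3)  txn=BusRdX  M[L3]=90
step 7: P2: load  L1  ⟶  ISS  (L1)  txn=∅  M[L1]=95
step 8: P2: load  L1  ⟶  ISS  (L1)  txn=∅  M[L1]=95
step 9: P2: load  L0  ⟶  SIS  (L0)  txn=BusRd  M[L0]=60
step 10: P2: load  L1  ⟶  ISS  (L1)  txn=∅  M[L1]=95
step 11: P0: load  L1  ⟶  SSS  (L1)  txn=BusRd  M[L1]=95
step 12: P2: load  L1  ⟶  SSS  (L1)  txn=∅  M[L1]=95
step 13: P0: store L1 := 21  ⟶  MII  (L1)  txn=BusRdX  M[L1]=95
step 14: P0: load  L1  ⟶  MII  (L1)  txn=∅  M[L1]=95
step 15: P1: store L3 := 29  ⟶  IMI  (L3)  txn=BusRdX+Flush  M[L3]=73
step 16: P2: store L2 := 27  ⟶  IIM  (L2)  txn=BusRdX  M[L2]=50
step 17: P2: store L1 := 70  ⟶  IIM  (L1)  txn=BusRdX+Flush  M[L1]=21
step 18: P0: load  L1  ⟶  SIS  (L1)  txn=BusRd+Flush  M[L1]=70
step 19: P0: load  L1  ⟶  SIS  (L1)  txn=∅  M[L1]=70
step 20: P1: load  L0  ⟶  SSS  (L0)  txn=BusRd  M[L0]=60

state = S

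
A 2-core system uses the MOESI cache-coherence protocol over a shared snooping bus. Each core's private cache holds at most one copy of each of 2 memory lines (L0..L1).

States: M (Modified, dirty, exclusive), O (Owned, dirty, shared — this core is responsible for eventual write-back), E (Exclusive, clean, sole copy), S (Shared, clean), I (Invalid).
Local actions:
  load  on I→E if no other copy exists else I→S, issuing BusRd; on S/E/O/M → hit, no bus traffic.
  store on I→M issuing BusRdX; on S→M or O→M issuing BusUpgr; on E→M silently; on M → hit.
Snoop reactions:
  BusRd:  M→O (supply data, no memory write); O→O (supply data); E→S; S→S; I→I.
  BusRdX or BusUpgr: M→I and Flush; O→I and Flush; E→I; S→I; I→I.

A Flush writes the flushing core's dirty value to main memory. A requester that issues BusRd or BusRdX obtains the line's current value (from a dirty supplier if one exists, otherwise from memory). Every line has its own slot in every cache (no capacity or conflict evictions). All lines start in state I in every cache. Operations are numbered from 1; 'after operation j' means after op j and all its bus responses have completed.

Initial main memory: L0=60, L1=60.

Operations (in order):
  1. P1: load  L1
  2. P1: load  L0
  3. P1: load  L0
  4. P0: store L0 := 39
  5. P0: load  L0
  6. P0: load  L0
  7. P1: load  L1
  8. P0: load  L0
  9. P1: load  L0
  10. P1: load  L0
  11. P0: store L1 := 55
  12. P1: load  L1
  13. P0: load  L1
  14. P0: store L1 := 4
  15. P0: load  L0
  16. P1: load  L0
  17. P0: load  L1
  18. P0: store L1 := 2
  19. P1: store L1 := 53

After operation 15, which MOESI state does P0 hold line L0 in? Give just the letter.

state = O

1. P1: load  L1  bus=[BusRd]  L1: P0=I P1=E  mem[L1]=60
2. P1: load  L0  bus=[BusRd]  L0: P0=I P1=E  mem[L0]=60
3. P1: load  L0  bus=[-]  L0: P0=I P1=E  mem[L0]=60
4. P0: store L0 := 39  bus=[BusRdX]  L0: P0=M P1=I  mem[L0]=60
5. P0: load  L0  bus=[-]  L0: P0=M P1=I  mem[L0]=60
6. P0: load  L0  bus=[-]  L0: P0=M P1=I  mem[L0]=60
7. P1: load  L1  bus=[-]  L1: P0=I P1=E  mem[L1]=60
8. P0: load  L0  bus=[-]  L0: P0=M P1=I  mem[L0]=60
9. P1: load  L0  bus=[BusRd]  L0: P0=O P1=S  mem[L0]=60
10. P1: load  L0  bus=[-]  L0: P0=O P1=S  mem[L0]=60
11. P0: store L1 := 55  bus=[BusRdX]  L1: P0=M P1=I  mem[L1]=60
12. P1: load  L1  bus=[BusRd]  L1: P0=O P1=S  mem[L1]=60
13. P0: load  L1  bus=[-]  L1: P0=O P1=S  mem[L1]=60
14. P0: store L1 := 4  bus=[BusUpgr]  L1: P0=M P1=I  mem[L1]=60
15. P0: load  L0  bus=[-]  L0: P0=O P1=S  mem[L0]=60
16. P1: load  L0  bus=[-]  L0: P0=O P1=S  mem[L0]=60
17. P0: load  L1  bus=[-]  L1: P0=M P1=I  mem[L1]=60
18. P0: store L1 := 2  bus=[-]  L1: P0=M P1=I  mem[L1]=60
19. P1: store L1 := 53  bus=[BusRdX,Flush]  L1: P0=I P1=M  mem[L1]=2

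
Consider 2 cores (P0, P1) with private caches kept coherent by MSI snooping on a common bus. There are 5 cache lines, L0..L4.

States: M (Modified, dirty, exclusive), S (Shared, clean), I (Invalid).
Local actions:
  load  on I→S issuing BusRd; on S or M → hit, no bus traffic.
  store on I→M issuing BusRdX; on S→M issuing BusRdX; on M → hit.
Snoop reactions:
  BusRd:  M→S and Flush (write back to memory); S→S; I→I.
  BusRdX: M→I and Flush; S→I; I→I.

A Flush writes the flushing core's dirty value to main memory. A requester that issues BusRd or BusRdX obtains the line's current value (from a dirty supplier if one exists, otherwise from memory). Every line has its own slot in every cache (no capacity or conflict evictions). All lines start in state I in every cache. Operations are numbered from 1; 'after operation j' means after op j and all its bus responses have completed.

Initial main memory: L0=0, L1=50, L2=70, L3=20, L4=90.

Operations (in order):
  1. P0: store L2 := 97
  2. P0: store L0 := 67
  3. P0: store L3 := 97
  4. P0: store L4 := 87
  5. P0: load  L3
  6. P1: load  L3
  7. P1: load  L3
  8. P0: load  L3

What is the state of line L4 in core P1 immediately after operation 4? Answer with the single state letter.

state = I

1. P0: store L2 := 97  bus=[BusRdX]  L2: P0=M P1=I  mem[L2]=70
2. P0: store L0 := 67  bus=[BusRdX]  L0: P0=M P1=I  mem[L0]=0
3. P0: store L3 := 97  bus=[BusRdX]  L3: P0=M P1=I  mem[L3]=20
4. P0: store L4 := 87  bus=[BusRdX]  L4: P0=M P1=I  mem[L4]=90
5. P0: load  L3  bus=[-]  L3: P0=M P1=I  mem[L3]=20
6. P1: load  L3  bus=[BusRd,Flush]  L3: P0=S P1=S  mem[L3]=97
7. P1: load  L3  bus=[-]  L3: P0=S P1=S  mem[L3]=97
8. P0: load  L3  bus=[-]  L3: P0=S P1=S  mem[L3]=97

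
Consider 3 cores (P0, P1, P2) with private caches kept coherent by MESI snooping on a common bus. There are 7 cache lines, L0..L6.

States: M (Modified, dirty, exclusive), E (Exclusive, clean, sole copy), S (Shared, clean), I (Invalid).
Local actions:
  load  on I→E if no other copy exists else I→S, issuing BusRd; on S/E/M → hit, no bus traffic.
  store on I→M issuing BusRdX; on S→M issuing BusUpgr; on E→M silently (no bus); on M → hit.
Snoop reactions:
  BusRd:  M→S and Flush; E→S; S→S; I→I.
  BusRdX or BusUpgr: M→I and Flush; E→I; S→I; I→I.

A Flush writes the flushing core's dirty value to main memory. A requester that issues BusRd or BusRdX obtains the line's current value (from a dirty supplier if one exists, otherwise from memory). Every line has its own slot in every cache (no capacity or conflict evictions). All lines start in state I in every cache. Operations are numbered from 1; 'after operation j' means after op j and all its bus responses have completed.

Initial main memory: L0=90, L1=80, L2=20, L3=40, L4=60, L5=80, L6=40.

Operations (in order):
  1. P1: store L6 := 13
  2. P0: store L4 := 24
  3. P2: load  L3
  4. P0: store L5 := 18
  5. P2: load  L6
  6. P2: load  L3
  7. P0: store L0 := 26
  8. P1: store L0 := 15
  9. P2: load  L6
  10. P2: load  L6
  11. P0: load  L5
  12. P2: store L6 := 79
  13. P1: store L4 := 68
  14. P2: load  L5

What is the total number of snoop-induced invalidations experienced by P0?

1. P1: store L6 := 13  bus=[BusRdX]  L6: P0=I P1=M P2=I  mem[L6]=40
2. P0: store L4 := 24  bus=[BusRdX]  L4: P0=M P1=I P2=I  mem[L4]=60
3. P2: load  L3  bus=[BusRd]  L3: P0=I P1=I P2=E  mem[L3]=40
4. P0: store L5 := 18  bus=[BusRdX]  L5: P0=M P1=I P2=I  mem[L5]=80
5. P2: load  L6  bus=[BusRd,Flush]  L6: P0=I P1=S P2=S  mem[L6]=13
6. P2: load  L3  bus=[-]  L3: P0=I P1=I P2=E  mem[L3]=40
7. P0: store L0 := 26  bus=[BusRdX]  L0: P0=M P1=I P2=I  mem[L0]=90
8. P1: store L0 := 15  bus=[BusRdX,Flush]  L0: P0=I P1=M P2=I  mem[L0]=26
9. P2: load  L6  bus=[-]  L6: P0=I P1=S P2=S  mem[L6]=13
10. P2: load  L6  bus=[-]  L6: P0=I P1=S P2=S  mem[L6]=13
11. P0: load  L5  bus=[-]  L5: P0=M P1=I P2=I  mem[L5]=80
12. P2: store L6 := 79  bus=[BusUpgr]  L6: P0=I P1=I P2=M  mem[L6]=13
13. P1: store L4 := 68  bus=[BusRdX,Flush]  L4: P0=I P1=M P2=I  mem[L4]=24
14. P2: load  L5  bus=[BusRd,Flush]  L5: P0=S P1=I P2=S  mem[L5]=18

invalidations = 2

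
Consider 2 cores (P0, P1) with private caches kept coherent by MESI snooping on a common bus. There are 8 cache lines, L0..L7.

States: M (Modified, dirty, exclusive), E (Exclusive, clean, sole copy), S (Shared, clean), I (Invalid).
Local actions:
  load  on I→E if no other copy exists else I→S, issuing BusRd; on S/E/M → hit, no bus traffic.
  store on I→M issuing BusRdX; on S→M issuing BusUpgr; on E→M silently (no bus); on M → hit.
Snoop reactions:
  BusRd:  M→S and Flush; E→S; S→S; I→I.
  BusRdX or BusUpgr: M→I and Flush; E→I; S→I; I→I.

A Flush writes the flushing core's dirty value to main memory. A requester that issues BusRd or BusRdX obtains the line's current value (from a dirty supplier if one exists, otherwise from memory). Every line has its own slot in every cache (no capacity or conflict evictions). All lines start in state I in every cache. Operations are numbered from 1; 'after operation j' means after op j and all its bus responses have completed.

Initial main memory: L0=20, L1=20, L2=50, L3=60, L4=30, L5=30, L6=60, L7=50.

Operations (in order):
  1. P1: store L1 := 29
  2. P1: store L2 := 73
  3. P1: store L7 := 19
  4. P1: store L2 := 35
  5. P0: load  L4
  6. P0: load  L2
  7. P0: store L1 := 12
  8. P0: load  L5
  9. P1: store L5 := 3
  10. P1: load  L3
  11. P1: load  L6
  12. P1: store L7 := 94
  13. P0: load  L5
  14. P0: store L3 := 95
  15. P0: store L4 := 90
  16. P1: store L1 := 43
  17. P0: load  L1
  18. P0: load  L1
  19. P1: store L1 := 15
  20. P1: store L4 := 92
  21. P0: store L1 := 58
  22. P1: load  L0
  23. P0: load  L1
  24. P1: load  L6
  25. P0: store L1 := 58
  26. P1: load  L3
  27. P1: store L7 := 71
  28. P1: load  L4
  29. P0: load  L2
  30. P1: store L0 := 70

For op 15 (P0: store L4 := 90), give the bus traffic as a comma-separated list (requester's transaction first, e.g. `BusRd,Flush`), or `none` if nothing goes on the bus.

bus = none

step 1: P1: store L1 := 29  ⟶  IM  (L1)  txn=BusRdX  M[L1]=20
step 2: P1: store L2 := 73  ⟶  IM  (L2)  txn=BusRdX  M[L2]=50
step 3: P1: store L7 := 19  ⟶  IM  (L7)  txn=BusRdX  M[L7]=50
step 4: P1: store L2 := 35  ⟶  IM  (L2)  txn=∅  M[L2]=50
step 5: P0: load  L4  ⟶  EI  (L4)  txn=BusRd  M[L4]=30
step 6: P0: load  L2  ⟶  SS  (L2)  txn=BusRd+Flush  M[L2]=35
step 7: P0: store L1 := 12  ⟶  MI  (L1)  txn=BusRdX+Flush  M[L1]=29
step 8: P0: load  L5  ⟶  EI  (L5)  txn=BusRd  M[L5]=30
step 9: P1: store L5 := 3  ⟶  IM  (L5)  txn=BusRdX  M[L5]=30
step 10: P1: load  L3  ⟶  IE  (L3)  txn=BusRd  M[L3]=60
step 11: P1: load  L6  ⟶  IE  (L6)  txn=BusRd  M[L6]=60
step 12: P1: store L7 := 94  ⟶  IM  (L7)  txn=∅  M[L7]=50
step 13: P0: load  L5  ⟶  SS  (L5)  txn=BusRd+Flush  M[L5]=3
step 14: P0: store L3 := 95  ⟶  MI  (L3)  txn=BusRdX  M[L3]=60
step 15: P0: store L4 := 90  ⟶  MI  (L4)  txn=∅  M[L4]=30
step 16: P1: store L1 := 43  ⟶  IM  (L1)  txn=BusRdX+Flush  M[L1]=12
step 17: P0: load  L1  ⟶  SS  (L1)  txn=BusRd+Flush  M[L1]=43
step 18: P0: load  L1  ⟶  SS  (L1)  txn=∅  M[L1]=43
step 19: P1: store L1 := 15  ⟶  IM  (L1)  txn=BusUpgr  M[L1]=43
step 20: P1: store L4 := 92  ⟶  IM  (L4)  txn=BusRdX+Flush  M[L4]=90
step 21: P0: store L1 := 58  ⟶  MI  (L1)  txn=BusRdX+Flush  M[L1]=15
step 22: P1: load  L0  ⟶  IE  (L0)  txn=BusRd  M[L0]=20
step 23: P0: load  L1  ⟶  MI  (L1)  txn=∅  M[L1]=15
step 24: P1: load  L6  ⟶  IE  (L6)  txn=∅  M[L6]=60
step 25: P0: store L1 := 58  ⟶  MI  (L1)  txn=∅  M[L1]=15
step 26: P1: load  L3  ⟶  SS  (L3)  txn=BusRd+Flush  M[L3]=95
step 27: P1: store L7 := 71  ⟶  IM  (L7)  txn=∅  M[L7]=50
step 28: P1: load  L4  ⟶  IM  (L4)  txn=∅  M[L4]=90
step 29: P0: load  L2  ⟶  SS  (L2)  txn=∅  M[L2]=35
step 30: P1: store L0 := 70  ⟶  IM  (L0)  txn=∅  M[L0]=20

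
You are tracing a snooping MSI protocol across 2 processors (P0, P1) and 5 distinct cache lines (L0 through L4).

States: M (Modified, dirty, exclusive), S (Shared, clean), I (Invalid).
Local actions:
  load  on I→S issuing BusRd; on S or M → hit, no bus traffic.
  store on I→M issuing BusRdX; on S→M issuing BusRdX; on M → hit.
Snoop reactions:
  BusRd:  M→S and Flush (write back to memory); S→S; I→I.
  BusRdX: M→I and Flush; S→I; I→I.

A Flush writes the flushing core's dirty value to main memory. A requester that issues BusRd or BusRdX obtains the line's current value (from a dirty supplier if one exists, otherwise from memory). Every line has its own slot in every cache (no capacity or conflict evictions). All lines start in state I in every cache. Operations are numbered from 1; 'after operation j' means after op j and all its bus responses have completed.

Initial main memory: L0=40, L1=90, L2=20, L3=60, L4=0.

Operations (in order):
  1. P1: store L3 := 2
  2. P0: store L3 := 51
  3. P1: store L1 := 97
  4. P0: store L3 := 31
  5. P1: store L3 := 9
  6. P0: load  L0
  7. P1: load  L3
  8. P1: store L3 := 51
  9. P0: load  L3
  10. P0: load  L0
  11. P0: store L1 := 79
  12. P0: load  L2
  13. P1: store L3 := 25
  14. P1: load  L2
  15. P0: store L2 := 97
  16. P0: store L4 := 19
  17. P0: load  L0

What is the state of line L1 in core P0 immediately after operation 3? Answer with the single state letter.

[1] P1: store L3 := 2 | P0:I, P1:M(2) | bus: BusRdX
[2] P0: store L3 := 51 | P0:M(51), P1:I | bus: BusRdX,Flush
[3] P1: store L1 := 97 | P0:I, P1:M(97) | bus: BusRdX
[4] P0: store L3 := 31 | P0:M(31), P1:I | bus: none
[5] P1: store L3 := 9 | P0:I, P1:M(9) | bus: BusRdX,Flush
[6] P0: load  L0 | P0:S(40), P1:I | bus: BusRd
[7] P1: load  L3 | P0:I, P1:M(9) | bus: none
[8] P1: store L3 := 51 | P0:I, P1:M(51) | bus: none
[9] P0: load  L3 | P0:S(51), P1:S(51) | bus: BusRd,Flush
[10] P0: load  L0 | P0:S(40), P1:I | bus: none
[11] P0: store L1 := 79 | P0:M(79), P1:I | bus: BusRdX,Flush
[12] P0: load  L2 | P0:S(20), P1:I | bus: BusRd
[13] P1: store L3 := 25 | P0:I, P1:M(25) | bus: BusRdX
[14] P1: load  L2 | P0:S(20), P1:S(20) | bus: BusRd
[15] P0: store L2 := 97 | P0:M(97), P1:I | bus: BusRdX
[16] P0: store L4 := 19 | P0:M(19), P1:I | bus: BusRdX
[17] P0: load  L0 | P0:S(40), P1:I | bus: none

state = I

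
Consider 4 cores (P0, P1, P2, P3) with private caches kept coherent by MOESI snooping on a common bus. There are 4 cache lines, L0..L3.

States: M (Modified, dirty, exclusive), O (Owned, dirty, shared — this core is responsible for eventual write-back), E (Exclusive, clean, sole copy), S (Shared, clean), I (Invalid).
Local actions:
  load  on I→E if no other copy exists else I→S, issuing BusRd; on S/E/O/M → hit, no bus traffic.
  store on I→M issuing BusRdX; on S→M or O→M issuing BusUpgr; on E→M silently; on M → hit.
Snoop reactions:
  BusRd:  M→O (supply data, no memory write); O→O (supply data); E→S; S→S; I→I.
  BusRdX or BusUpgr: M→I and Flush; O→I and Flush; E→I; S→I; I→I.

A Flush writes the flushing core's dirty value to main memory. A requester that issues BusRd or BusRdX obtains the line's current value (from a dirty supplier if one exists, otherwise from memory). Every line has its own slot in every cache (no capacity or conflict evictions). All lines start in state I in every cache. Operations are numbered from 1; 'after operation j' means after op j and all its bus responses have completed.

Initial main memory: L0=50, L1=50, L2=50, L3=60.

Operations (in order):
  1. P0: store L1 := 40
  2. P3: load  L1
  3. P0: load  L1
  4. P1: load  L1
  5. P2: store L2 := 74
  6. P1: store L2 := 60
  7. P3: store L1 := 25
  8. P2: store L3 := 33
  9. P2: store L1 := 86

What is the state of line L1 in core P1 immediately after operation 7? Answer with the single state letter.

step 1: P0: store L1 := 40  ⟶  MIII  (L1)  txn=BusRdX  M[L1]=50
step 2: P3: load  L1  ⟶  OIIS  (L1)  txn=BusRd  M[L1]=50
step 3: P0: load  L1  ⟶  OIIS  (L1)  txn=∅  M[L1]=50
step 4: P1: load  L1  ⟶  OSIS  (L1)  txn=BusRd  M[L1]=50
step 5: P2: store L2 := 74  ⟶  IIMI  (L2)  txn=BusRdX  M[L2]=50
step 6: P1: store L2 := 60  ⟶  IMII  (L2)  txn=BusRdX+Flush  M[L2]=74
step 7: P3: store L1 := 25  ⟶  IIIM  (L1)  txn=BusUpgr+Flush  M[L1]=40
step 8: P2: store L3 := 33  ⟶  IIMI  (L3)  txn=BusRdX  M[L3]=60
step 9: P2: store L1 := 86  ⟶  IIMI  (L1)  txn=BusRdX+Flush  M[L1]=25

state = I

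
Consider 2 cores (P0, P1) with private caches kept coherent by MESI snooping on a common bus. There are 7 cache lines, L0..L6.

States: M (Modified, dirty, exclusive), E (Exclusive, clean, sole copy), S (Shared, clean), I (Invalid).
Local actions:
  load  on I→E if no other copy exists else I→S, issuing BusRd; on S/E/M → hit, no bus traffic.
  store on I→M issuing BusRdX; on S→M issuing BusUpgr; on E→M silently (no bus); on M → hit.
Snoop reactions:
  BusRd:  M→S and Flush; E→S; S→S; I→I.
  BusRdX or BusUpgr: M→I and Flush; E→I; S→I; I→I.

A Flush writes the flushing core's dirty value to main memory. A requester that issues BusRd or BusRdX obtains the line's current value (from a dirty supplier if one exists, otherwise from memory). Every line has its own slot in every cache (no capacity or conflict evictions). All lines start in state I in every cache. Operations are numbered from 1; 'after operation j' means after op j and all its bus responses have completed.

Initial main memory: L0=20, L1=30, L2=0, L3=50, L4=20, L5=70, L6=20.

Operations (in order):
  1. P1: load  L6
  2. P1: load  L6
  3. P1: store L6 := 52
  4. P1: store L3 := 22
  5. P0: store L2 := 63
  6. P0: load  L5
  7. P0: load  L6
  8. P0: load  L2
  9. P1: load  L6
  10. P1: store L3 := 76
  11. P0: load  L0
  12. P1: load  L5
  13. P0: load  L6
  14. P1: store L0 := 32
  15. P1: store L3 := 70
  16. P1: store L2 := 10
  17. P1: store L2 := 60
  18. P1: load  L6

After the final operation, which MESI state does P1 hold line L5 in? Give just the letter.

[1] P1: load  L6 | P0:I, P1:E(20) | bus: BusRd
[2] P1: load  L6 | P0:I, P1:E(20) | bus: none
[3] P1: store L6 := 52 | P0:I, P1:M(52) | bus: none
[4] P1: store L3 := 22 | P0:I, P1:M(22) | bus: BusRdX
[5] P0: store L2 := 63 | P0:M(63), P1:I | bus: BusRdX
[6] P0: load  L5 | P0:E(70), P1:I | bus: BusRd
[7] P0: load  L6 | P0:S(52), P1:S(52) | bus: BusRd,Flush
[8] P0: load  L2 | P0:M(63), P1:I | bus: none
[9] P1: load  L6 | P0:S(52), P1:S(52) | bus: none
[10] P1: store L3 := 76 | P0:I, P1:M(76) | bus: none
[11] P0: load  L0 | P0:E(20), P1:I | bus: BusRd
[12] P1: load  L5 | P0:S(70), P1:S(70) | bus: BusRd
[13] P0: load  L6 | P0:S(52), P1:S(52) | bus: none
[14] P1: store L0 := 32 | P0:I, P1:M(32) | bus: BusRdX
[15] P1: store L3 := 70 | P0:I, P1:M(70) | bus: none
[16] P1: store L2 := 10 | P0:I, P1:M(10) | bus: BusRdX,Flush
[17] P1: store L2 := 60 | P0:I, P1:M(60) | bus: none
[18] P1: load  L6 | P0:S(52), P1:S(52) | bus: none

state = S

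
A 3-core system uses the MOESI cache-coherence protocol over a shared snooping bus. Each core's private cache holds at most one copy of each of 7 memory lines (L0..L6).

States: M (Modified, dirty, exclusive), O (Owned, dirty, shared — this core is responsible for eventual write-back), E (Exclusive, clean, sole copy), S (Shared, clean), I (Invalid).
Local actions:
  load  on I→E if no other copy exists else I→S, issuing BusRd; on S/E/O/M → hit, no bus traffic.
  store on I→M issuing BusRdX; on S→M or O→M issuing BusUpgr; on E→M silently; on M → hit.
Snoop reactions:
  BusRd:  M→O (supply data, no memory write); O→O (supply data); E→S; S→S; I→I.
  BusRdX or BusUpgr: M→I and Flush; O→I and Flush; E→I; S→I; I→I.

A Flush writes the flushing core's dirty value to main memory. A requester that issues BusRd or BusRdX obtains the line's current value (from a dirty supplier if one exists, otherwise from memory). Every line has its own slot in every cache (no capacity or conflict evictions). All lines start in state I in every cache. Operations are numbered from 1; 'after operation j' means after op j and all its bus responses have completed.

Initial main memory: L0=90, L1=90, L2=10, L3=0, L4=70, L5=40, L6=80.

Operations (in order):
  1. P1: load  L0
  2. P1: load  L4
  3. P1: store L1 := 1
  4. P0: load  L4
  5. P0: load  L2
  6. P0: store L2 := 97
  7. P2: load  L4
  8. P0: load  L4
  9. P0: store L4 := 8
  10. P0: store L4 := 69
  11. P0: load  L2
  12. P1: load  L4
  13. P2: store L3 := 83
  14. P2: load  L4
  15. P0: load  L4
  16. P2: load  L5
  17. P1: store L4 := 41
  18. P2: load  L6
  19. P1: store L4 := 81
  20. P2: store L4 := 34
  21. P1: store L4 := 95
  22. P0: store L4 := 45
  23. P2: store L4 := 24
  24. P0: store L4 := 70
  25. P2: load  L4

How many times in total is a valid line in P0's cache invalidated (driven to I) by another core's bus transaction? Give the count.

step 1: P1: load  L0  ⟶  IEI  (L0)  txn=BusRd  M[L0]=90
step 2: P1: load  L4  ⟶  IEI  (L4)  txn=BusRd  M[L4]=70
step 3: P1: store L1 := 1  ⟶  IMI  (L1)  txn=BusRdX  M[L1]=90
step 4: P0: load  L4  ⟶  SSI  (L4)  txn=BusRd  M[L4]=70
step 5: P0: load  L2  ⟶  EII  (L2)  txn=BusRd  M[L2]=10
step 6: P0: store L2 := 97  ⟶  MII  (L2)  txn=∅  M[L2]=10
step 7: P2: load  L4  ⟶  SSS  (L4)  txn=BusRd  M[L4]=70
step 8: P0: load  L4  ⟶  SSS  (L4)  txn=∅  M[L4]=70
step 9: P0: store L4 := 8  ⟶  MII  (L4)  txn=BusUpgr  M[L4]=70
step 10: P0: store L4 := 69  ⟶  MII  (L4)  txn=∅  M[L4]=70
step 11: P0: load  L2  ⟶  MII  (L2)  txn=∅  M[L2]=10
step 12: P1: load  L4  ⟶  OSI  (L4)  txn=BusRd  M[L4]=70
step 13: P2: store L3 := 83  ⟶  IIM  (L3)  txn=BusRdX  M[L3]=0
step 14: P2: load  L4  ⟶  OSS  (L4)  txn=BusRd  M[L4]=70
step 15: P0: load  L4  ⟶  OSS  (L4)  txn=∅  M[L4]=70
step 16: P2: load  L5  ⟶  IIE  (L5)  txn=BusRd  M[L5]=40
step 17: P1: store L4 := 41  ⟶  IMI  (L4)  txn=BusUpgr+Flush  M[L4]=69
step 18: P2: load  L6  ⟶  IIE  (L6)  txn=BusRd  M[L6]=80
step 19: P1: store L4 := 81  ⟶  IMI  (L4)  txn=∅  M[L4]=69
step 20: P2: store L4 := 34  ⟶  IIM  (L4)  txn=BusRdX+Flush  M[L4]=81
step 21: P1: store L4 := 95  ⟶  IMI  (L4)  txn=BusRdX+Flush  M[L4]=34
step 22: P0: store L4 := 45  ⟶  MII  (L4)  txn=BusRdX+Flush  M[L4]=95
step 23: P2: store L4 := 24  ⟶  IIM  (L4)  txn=BusRdX+Flush  M[L4]=45
step 24: P0: store L4 := 70  ⟶  MII  (L4)  txn=BusRdX+Flush  M[L4]=24
step 25: P2: load  L4  ⟶  OIS  (L4)  txn=BusRd  M[L4]=24

invalidations = 2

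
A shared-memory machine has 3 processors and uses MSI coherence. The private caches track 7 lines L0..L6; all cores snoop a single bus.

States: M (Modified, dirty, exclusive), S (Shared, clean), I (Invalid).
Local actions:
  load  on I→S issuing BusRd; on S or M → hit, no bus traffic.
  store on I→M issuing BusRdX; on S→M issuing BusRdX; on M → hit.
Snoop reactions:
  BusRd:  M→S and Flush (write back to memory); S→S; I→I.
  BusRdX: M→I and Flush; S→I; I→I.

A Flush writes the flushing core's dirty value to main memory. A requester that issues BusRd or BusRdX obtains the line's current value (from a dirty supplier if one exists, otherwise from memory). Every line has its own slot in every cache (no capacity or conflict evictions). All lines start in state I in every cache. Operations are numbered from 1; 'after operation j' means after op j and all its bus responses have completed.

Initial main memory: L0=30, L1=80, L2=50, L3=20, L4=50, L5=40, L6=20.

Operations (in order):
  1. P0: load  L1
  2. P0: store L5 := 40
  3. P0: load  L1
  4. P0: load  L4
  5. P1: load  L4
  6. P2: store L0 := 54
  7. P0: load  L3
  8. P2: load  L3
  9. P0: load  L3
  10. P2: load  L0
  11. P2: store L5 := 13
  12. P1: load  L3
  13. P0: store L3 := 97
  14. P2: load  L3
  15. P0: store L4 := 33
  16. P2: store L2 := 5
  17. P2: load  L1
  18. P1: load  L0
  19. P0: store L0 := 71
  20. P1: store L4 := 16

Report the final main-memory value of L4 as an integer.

memory[L4] = 33

[1] P0: load  L1 | P0:S(80), P1:I, P2:I | bus: BusRd
[2] P0: store L5 := 40 | P0:M(40), P1:I, P2:I | bus: BusRdX
[3] P0: load  L1 | P0:S(80), P1:I, P2:I | bus: none
[4] P0: load  L4 | P0:S(50), P1:I, P2:I | bus: BusRd
[5] P1: load  L4 | P0:S(50), P1:S(50), P2:I | bus: BusRd
[6] P2: store L0 := 54 | P0:I, P1:I, P2:M(54) | bus: BusRdX
[7] P0: load  L3 | P0:S(20), P1:I, P2:I | bus: BusRd
[8] P2: load  L3 | P0:S(20), P1:I, P2:S(20) | bus: BusRd
[9] P0: load  L3 | P0:S(20), P1:I, P2:S(20) | bus: none
[10] P2: load  L0 | P0:I, P1:I, P2:M(54) | bus: none
[11] P2: store L5 := 13 | P0:I, P1:I, P2:M(13) | bus: BusRdX,Flush
[12] P1: load  L3 | P0:S(20), P1:S(20), P2:S(20) | bus: BusRd
[13] P0: store L3 := 97 | P0:M(97), P1:I, P2:I | bus: BusRdX
[14] P2: load  L3 | P0:S(97), P1:I, P2:S(97) | bus: BusRd,Flush
[15] P0: store L4 := 33 | P0:M(33), P1:I, P2:I | bus: BusRdX
[16] P2: store L2 := 5 | P0:I, P1:I, P2:M(5) | bus: BusRdX
[17] P2: load  L1 | P0:S(80), P1:I, P2:S(80) | bus: BusRd
[18] P1: load  L0 | P0:I, P1:S(54), P2:S(54) | bus: BusRd,Flush
[19] P0: store L0 := 71 | P0:M(71), P1:I, P2:I | bus: BusRdX
[20] P1: store L4 := 16 | P0:I, P1:M(16), P2:I | bus: BusRdX,Flush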